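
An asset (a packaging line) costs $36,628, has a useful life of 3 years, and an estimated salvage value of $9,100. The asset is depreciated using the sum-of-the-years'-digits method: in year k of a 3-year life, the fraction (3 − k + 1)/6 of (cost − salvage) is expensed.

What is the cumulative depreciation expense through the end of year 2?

Depreciable base = $36,628 − $9,100 = $27,528.
Sum of the years' digits = 3+2+1 = 6.
Year 1: $27,528 × 3/6 = $13,764. Book value $22,864.
Year 2: $27,528 × 2/6 = $9,176. Book value $13,688.
Accumulated through year 2 = $36,628 − $13,688 = $22,940.

$22,940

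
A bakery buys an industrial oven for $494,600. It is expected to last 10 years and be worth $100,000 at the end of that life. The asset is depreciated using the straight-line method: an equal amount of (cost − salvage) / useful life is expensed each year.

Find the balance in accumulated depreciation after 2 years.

$78,920

Depreciable base = $494,600 − $100,000 = $394,600.
Annual expense = $394,600 / 10 = $39,460.
End of year 1: book value $455,140.
End of year 2: book value $415,680.
Accumulated through year 2 = $494,600 − $415,680 = $78,920.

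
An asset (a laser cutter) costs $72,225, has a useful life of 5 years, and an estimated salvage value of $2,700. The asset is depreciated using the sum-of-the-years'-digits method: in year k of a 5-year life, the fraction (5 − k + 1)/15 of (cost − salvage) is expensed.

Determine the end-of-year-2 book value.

Depreciable base = $72,225 − $2,700 = $69,525.
Sum of the years' digits = 5+4+3+2+1 = 15.
Year 1: $69,525 × 5/15 = $23,175. Book value $49,050.
Year 2: $69,525 × 4/15 = $18,540. Book value $30,510.

$30,510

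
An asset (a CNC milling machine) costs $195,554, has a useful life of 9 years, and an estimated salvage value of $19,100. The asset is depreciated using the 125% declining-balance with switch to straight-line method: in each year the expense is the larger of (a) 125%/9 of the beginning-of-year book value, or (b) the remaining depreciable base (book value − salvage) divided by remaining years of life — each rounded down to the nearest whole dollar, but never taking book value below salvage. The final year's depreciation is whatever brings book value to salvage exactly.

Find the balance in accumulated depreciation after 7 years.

Depreciable base = $195,554 − $19,100 = $176,454.
Year 1: DB = ⌊$195,554 × 125%/9⌋ = $27,160; SL = ⌊$176,454/9⌋ = $19,606 → take DB $27,160. Book value $168,394.
Year 2: DB = ⌊$168,394 × 125%/9⌋ = $23,388; SL = ⌊$149,294/8⌋ = $18,661 → take DB $23,388. Book value $145,006.
Year 3: DB = ⌊$145,006 × 125%/9⌋ = $20,139; SL = ⌊$125,906/7⌋ = $17,986 → take DB $20,139. Book value $124,867.
Year 4: DB = ⌊$124,867 × 125%/9⌋ = $17,342; SL = ⌊$105,767/6⌋ = $17,627 → take SL $17,627. Book value $107,240.
Year 5: DB = ⌊$107,240 × 125%/9⌋ = $14,894; SL = ⌊$88,140/5⌋ = $17,628 → take SL $17,628. Book value $89,612.
Year 6: DB = ⌊$89,612 × 125%/9⌋ = $12,446; SL = ⌊$70,512/4⌋ = $17,628 → take SL $17,628. Book value $71,984.
Year 7: DB = ⌊$71,984 × 125%/9⌋ = $9,997; SL = ⌊$52,884/3⌋ = $17,628 → take SL $17,628. Book value $54,356.
Accumulated through year 7 = $195,554 − $54,356 = $141,198.

$141,198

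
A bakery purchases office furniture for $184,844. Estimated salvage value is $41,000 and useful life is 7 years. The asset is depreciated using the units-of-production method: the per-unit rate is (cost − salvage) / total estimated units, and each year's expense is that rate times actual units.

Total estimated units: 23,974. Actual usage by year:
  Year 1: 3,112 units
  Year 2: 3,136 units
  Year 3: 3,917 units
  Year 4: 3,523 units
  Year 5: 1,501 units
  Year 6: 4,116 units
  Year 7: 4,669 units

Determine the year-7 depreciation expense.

Depreciable base = $184,844 − $41,000 = $143,844.
Rate = $143,844 / 23,974 units = $6 per unit.
Year 1: 3,112 × $6 = $18,672. Book value $166,172.
Year 2: 3,136 × $6 = $18,816. Book value $147,356.
Year 3: 3,917 × $6 = $23,502. Book value $123,854.
Year 4: 3,523 × $6 = $21,138. Book value $102,716.
Year 5: 1,501 × $6 = $9,006. Book value $93,710.
Year 6: 4,116 × $6 = $24,696. Book value $69,014.
Year 7: 4,669 × $6 = $28,014. Book value $41,000.

$28,014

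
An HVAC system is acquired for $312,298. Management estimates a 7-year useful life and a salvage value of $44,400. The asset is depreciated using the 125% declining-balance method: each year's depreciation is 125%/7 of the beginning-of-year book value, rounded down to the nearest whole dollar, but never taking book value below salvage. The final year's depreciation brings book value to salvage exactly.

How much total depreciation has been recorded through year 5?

$195,503

Depreciable base = $312,298 − $44,400 = $267,898.
Year 1: ⌊$312,298 × 125%/7⌋ = $55,767. Book value $256,531.
Year 2: ⌊$256,531 × 125%/7⌋ = $45,809. Book value $210,722.
Year 3: ⌊$210,722 × 125%/7⌋ = $37,628. Book value $173,094.
Year 4: ⌊$173,094 × 125%/7⌋ = $30,909. Book value $142,185.
Year 5: ⌊$142,185 × 125%/7⌋ = $25,390. Book value $116,795.
Accumulated through year 5 = $312,298 − $116,795 = $195,503.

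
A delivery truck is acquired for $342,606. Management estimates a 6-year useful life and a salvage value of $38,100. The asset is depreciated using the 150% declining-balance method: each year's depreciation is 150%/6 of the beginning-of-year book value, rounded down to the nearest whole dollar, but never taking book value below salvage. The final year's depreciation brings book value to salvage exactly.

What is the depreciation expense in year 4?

Depreciable base = $342,606 − $38,100 = $304,506.
Year 1: ⌊$342,606 × 150%/6⌋ = $85,651. Book value $256,955.
Year 2: ⌊$256,955 × 150%/6⌋ = $64,238. Book value $192,717.
Year 3: ⌊$192,717 × 150%/6⌋ = $48,179. Book value $144,538.
Year 4: ⌊$144,538 × 150%/6⌋ = $36,134. Book value $108,404.

$36,134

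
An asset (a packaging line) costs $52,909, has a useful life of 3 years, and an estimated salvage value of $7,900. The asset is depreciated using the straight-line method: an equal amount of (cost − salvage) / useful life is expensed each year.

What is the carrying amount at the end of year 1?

Depreciable base = $52,909 − $7,900 = $45,009.
Annual expense = $45,009 / 3 = $15,003.
End of year 1: book value $37,906.

$37,906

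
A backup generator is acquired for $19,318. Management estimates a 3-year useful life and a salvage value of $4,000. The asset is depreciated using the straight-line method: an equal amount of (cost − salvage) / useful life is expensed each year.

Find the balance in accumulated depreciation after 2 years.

$10,212

Depreciable base = $19,318 − $4,000 = $15,318.
Annual expense = $15,318 / 3 = $5,106.
End of year 1: book value $14,212.
End of year 2: book value $9,106.
Accumulated through year 2 = $19,318 − $9,106 = $10,212.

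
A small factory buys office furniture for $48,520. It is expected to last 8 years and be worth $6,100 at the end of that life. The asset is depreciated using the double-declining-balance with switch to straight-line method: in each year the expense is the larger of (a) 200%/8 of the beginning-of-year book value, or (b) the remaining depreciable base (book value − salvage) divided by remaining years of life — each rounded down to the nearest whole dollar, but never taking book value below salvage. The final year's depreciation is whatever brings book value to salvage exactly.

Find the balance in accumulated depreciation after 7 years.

Depreciable base = $48,520 − $6,100 = $42,420.
Year 1: DB = ⌊$48,520 × 200%/8⌋ = $12,130; SL = ⌊$42,420/8⌋ = $5,302 → take DB $12,130. Book value $36,390.
Year 2: DB = ⌊$36,390 × 200%/8⌋ = $9,097; SL = ⌊$30,290/7⌋ = $4,327 → take DB $9,097. Book value $27,293.
Year 3: DB = ⌊$27,293 × 200%/8⌋ = $6,823; SL = ⌊$21,193/6⌋ = $3,532 → take DB $6,823. Book value $20,470.
Year 4: DB = ⌊$20,470 × 200%/8⌋ = $5,117; SL = ⌊$14,370/5⌋ = $2,874 → take DB $5,117. Book value $15,353.
Year 5: DB = ⌊$15,353 × 200%/8⌋ = $3,838; SL = ⌊$9,253/4⌋ = $2,313 → take DB $3,838. Book value $11,515.
Year 6: DB = ⌊$11,515 × 200%/8⌋ = $2,878; SL = ⌊$5,415/3⌋ = $1,805 → take DB $2,878. Book value $8,637.
Year 7: DB = ⌊$8,637 × 200%/8⌋ = $2,159; SL = ⌊$2,537/2⌋ = $1,268 → take DB $2,159. Book value $6,478.
Accumulated through year 7 = $48,520 − $6,478 = $42,042.

$42,042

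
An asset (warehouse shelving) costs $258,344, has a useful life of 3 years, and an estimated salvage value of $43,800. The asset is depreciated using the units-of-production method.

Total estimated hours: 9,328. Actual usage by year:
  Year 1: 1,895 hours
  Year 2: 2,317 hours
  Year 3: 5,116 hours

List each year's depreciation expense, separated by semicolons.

$43,585; $53,291; $117,668

Depreciable base = $258,344 − $43,800 = $214,544.
Rate = $214,544 / 9,328 hours = $23 per hour.
Year 1: 1,895 × $23 = $43,585. Book value $214,759.
Year 2: 2,317 × $23 = $53,291. Book value $161,468.
Year 3: 5,116 × $23 = $117,668. Book value $43,800.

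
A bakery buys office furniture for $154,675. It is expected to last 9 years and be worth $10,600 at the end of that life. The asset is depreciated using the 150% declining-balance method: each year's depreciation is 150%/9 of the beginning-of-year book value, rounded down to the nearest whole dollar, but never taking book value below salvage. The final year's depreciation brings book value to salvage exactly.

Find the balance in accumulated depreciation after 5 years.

$92,513

Depreciable base = $154,675 − $10,600 = $144,075.
Year 1: ⌊$154,675 × 150%/9⌋ = $25,779. Book value $128,896.
Year 2: ⌊$128,896 × 150%/9⌋ = $21,482. Book value $107,414.
Year 3: ⌊$107,414 × 150%/9⌋ = $17,902. Book value $89,512.
Year 4: ⌊$89,512 × 150%/9⌋ = $14,918. Book value $74,594.
Year 5: ⌊$74,594 × 150%/9⌋ = $12,432. Book value $62,162.
Accumulated through year 5 = $154,675 − $62,162 = $92,513.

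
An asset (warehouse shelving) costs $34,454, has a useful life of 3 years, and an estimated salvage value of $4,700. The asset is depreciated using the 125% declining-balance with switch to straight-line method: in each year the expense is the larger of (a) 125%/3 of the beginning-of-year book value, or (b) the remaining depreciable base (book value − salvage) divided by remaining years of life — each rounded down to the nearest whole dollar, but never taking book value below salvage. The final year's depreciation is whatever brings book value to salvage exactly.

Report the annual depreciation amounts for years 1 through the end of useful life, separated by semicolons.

Depreciable base = $34,454 − $4,700 = $29,754.
Year 1: DB = ⌊$34,454 × 125%/3⌋ = $14,355; SL = ⌊$29,754/3⌋ = $9,918 → take DB $14,355. Book value $20,099.
Year 2: DB = ⌊$20,099 × 125%/3⌋ = $8,374; SL = ⌊$15,399/2⌋ = $7,699 → take DB $8,374. Book value $11,725.
Year 3 (final): $11,725 − $4,700 = $7,025. Book value $4,700.

$14,355; $8,374; $7,025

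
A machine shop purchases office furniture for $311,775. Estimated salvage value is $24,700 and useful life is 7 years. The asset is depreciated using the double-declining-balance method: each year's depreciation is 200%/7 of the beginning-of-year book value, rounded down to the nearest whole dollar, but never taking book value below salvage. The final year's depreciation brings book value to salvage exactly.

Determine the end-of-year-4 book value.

Depreciable base = $311,775 − $24,700 = $287,075.
Year 1: ⌊$311,775 × 200%/7⌋ = $89,078. Book value $222,697.
Year 2: ⌊$222,697 × 200%/7⌋ = $63,627. Book value $159,070.
Year 3: ⌊$159,070 × 200%/7⌋ = $45,448. Book value $113,622.
Year 4: ⌊$113,622 × 200%/7⌋ = $32,463. Book value $81,159.

$81,159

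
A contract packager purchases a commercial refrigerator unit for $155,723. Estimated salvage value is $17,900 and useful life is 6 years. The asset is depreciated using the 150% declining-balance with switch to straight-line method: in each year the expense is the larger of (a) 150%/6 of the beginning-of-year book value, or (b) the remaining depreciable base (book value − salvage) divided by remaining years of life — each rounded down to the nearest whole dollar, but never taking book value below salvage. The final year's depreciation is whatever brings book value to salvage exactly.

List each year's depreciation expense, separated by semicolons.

$38,930; $29,198; $21,898; $16,424; $15,686; $15,687

Depreciable base = $155,723 − $17,900 = $137,823.
Year 1: DB = ⌊$155,723 × 150%/6⌋ = $38,930; SL = ⌊$137,823/6⌋ = $22,970 → take DB $38,930. Book value $116,793.
Year 2: DB = ⌊$116,793 × 150%/6⌋ = $29,198; SL = ⌊$98,893/5⌋ = $19,778 → take DB $29,198. Book value $87,595.
Year 3: DB = ⌊$87,595 × 150%/6⌋ = $21,898; SL = ⌊$69,695/4⌋ = $17,423 → take DB $21,898. Book value $65,697.
Year 4: DB = ⌊$65,697 × 150%/6⌋ = $16,424; SL = ⌊$47,797/3⌋ = $15,932 → take DB $16,424. Book value $49,273.
Year 5: DB = ⌊$49,273 × 150%/6⌋ = $12,318; SL = ⌊$31,373/2⌋ = $15,686 → take SL $15,686. Book value $33,587.
Year 6 (final): $33,587 − $17,900 = $15,687. Book value $17,900.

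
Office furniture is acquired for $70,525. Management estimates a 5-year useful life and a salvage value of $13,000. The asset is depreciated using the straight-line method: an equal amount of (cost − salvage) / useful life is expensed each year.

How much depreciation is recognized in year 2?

$11,505

Depreciable base = $70,525 − $13,000 = $57,525.
Annual expense = $57,525 / 5 = $11,505.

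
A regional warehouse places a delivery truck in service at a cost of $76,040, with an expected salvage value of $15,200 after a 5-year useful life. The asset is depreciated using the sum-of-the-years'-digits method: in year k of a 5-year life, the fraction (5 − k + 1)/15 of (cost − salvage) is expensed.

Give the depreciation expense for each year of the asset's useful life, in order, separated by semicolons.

Depreciable base = $76,040 − $15,200 = $60,840.
Sum of the years' digits = 5+4+3+2+1 = 15.
Year 1: $60,840 × 5/15 = $20,280. Book value $55,760.
Year 2: $60,840 × 4/15 = $16,224. Book value $39,536.
Year 3: $60,840 × 3/15 = $12,168. Book value $27,368.
Year 4: $60,840 × 2/15 = $8,112. Book value $19,256.
Year 5: $60,840 × 1/15 = $4,056. Book value $15,200.

$20,280; $16,224; $12,168; $8,112; $4,056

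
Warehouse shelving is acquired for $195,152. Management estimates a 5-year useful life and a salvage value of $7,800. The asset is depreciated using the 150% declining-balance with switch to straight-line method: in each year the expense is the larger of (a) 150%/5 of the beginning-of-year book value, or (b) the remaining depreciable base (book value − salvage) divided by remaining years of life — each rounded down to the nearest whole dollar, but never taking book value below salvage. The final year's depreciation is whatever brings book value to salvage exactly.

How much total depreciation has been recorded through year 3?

Depreciable base = $195,152 − $7,800 = $187,352.
Year 1: DB = ⌊$195,152 × 150%/5⌋ = $58,545; SL = ⌊$187,352/5⌋ = $37,470 → take DB $58,545. Book value $136,607.
Year 2: DB = ⌊$136,607 × 150%/5⌋ = $40,982; SL = ⌊$128,807/4⌋ = $32,201 → take DB $40,982. Book value $95,625.
Year 3: DB = ⌊$95,625 × 150%/5⌋ = $28,687; SL = ⌊$87,825/3⌋ = $29,275 → take SL $29,275. Book value $66,350.
Accumulated through year 3 = $195,152 − $66,350 = $128,802.

$128,802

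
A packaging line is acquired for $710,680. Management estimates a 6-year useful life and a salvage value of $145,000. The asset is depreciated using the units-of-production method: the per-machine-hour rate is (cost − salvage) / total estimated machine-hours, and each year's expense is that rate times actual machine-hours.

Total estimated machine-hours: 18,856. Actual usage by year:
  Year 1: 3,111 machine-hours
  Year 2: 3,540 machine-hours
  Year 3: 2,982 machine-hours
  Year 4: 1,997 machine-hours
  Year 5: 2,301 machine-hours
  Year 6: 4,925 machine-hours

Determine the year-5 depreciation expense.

$69,030

Depreciable base = $710,680 − $145,000 = $565,680.
Rate = $565,680 / 18,856 machine-hours = $30 per machine-hour.
Year 1: 3,111 × $30 = $93,330. Book value $617,350.
Year 2: 3,540 × $30 = $106,200. Book value $511,150.
Year 3: 2,982 × $30 = $89,460. Book value $421,690.
Year 4: 1,997 × $30 = $59,910. Book value $361,780.
Year 5: 2,301 × $30 = $69,030. Book value $292,750.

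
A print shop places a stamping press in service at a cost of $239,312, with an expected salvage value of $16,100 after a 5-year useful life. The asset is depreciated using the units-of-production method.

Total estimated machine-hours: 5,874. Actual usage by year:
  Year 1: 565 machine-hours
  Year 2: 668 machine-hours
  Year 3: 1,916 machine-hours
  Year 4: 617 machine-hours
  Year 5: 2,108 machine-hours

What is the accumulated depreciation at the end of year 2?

Depreciable base = $239,312 − $16,100 = $223,212.
Rate = $223,212 / 5,874 machine-hours = $38 per machine-hour.
Year 1: 565 × $38 = $21,470. Book value $217,842.
Year 2: 668 × $38 = $25,384. Book value $192,458.
Accumulated through year 2 = $239,312 − $192,458 = $46,854.

$46,854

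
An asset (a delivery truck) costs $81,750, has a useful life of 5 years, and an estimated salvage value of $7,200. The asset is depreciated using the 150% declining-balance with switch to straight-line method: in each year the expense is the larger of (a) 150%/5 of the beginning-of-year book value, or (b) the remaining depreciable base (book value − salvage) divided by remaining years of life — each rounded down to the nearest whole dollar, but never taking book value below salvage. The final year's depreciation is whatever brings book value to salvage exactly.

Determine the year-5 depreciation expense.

$10,421

Depreciable base = $81,750 − $7,200 = $74,550.
Year 1: DB = ⌊$81,750 × 150%/5⌋ = $24,525; SL = ⌊$74,550/5⌋ = $14,910 → take DB $24,525. Book value $57,225.
Year 2: DB = ⌊$57,225 × 150%/5⌋ = $17,167; SL = ⌊$50,025/4⌋ = $12,506 → take DB $17,167. Book value $40,058.
Year 3: DB = ⌊$40,058 × 150%/5⌋ = $12,017; SL = ⌊$32,858/3⌋ = $10,952 → take DB $12,017. Book value $28,041.
Year 4: DB = ⌊$28,041 × 150%/5⌋ = $8,412; SL = ⌊$20,841/2⌋ = $10,420 → take SL $10,420. Book value $17,621.
Year 5 (final): $17,621 − $7,200 = $10,421. Book value $7,200.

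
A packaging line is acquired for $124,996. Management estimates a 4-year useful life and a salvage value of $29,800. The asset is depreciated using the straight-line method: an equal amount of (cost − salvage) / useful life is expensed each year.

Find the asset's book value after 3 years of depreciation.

$53,599

Depreciable base = $124,996 − $29,800 = $95,196.
Annual expense = $95,196 / 4 = $23,799.
End of year 1: book value $101,197.
End of year 2: book value $77,398.
End of year 3: book value $53,599.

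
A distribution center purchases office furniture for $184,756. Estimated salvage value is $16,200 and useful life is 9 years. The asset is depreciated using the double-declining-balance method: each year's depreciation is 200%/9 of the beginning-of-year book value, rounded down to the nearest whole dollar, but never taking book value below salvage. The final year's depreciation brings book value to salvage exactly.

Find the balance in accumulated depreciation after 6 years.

Depreciable base = $184,756 − $16,200 = $168,556.
Year 1: ⌊$184,756 × 200%/9⌋ = $41,056. Book value $143,700.
Year 2: ⌊$143,700 × 200%/9⌋ = $31,933. Book value $111,767.
Year 3: ⌊$111,767 × 200%/9⌋ = $24,837. Book value $86,930.
Year 4: ⌊$86,930 × 200%/9⌋ = $19,317. Book value $67,613.
Year 5: ⌊$67,613 × 200%/9⌋ = $15,025. Book value $52,588.
Year 6: ⌊$52,588 × 200%/9⌋ = $11,686. Book value $40,902.
Accumulated through year 6 = $184,756 − $40,902 = $143,854.

$143,854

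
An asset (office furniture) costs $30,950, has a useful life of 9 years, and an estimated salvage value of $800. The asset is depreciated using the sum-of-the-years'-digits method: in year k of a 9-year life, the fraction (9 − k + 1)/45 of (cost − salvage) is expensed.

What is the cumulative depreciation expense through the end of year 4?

$20,100

Depreciable base = $30,950 − $800 = $30,150.
Sum of the years' digits = 9+8+7+6+5+4+3+2+1 = 45.
Year 1: $30,150 × 9/45 = $6,030. Book value $24,920.
Year 2: $30,150 × 8/45 = $5,360. Book value $19,560.
Year 3: $30,150 × 7/45 = $4,690. Book value $14,870.
Year 4: $30,150 × 6/45 = $4,020. Book value $10,850.
Accumulated through year 4 = $30,950 − $10,850 = $20,100.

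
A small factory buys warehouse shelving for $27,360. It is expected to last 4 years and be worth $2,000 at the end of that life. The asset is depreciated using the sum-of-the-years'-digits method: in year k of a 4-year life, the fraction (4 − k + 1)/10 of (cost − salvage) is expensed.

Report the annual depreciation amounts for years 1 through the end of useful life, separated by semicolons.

$10,144; $7,608; $5,072; $2,536

Depreciable base = $27,360 − $2,000 = $25,360.
Sum of the years' digits = 4+3+2+1 = 10.
Year 1: $25,360 × 4/10 = $10,144. Book value $17,216.
Year 2: $25,360 × 3/10 = $7,608. Book value $9,608.
Year 3: $25,360 × 2/10 = $5,072. Book value $4,536.
Year 4: $25,360 × 1/10 = $2,536. Book value $2,000.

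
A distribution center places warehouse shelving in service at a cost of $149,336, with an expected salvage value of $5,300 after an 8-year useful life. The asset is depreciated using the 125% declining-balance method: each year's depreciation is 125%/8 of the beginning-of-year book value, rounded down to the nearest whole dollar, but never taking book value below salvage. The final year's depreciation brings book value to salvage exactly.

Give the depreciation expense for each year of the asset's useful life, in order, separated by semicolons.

Depreciable base = $149,336 − $5,300 = $144,036.
Year 1: ⌊$149,336 × 125%/8⌋ = $23,333. Book value $126,003.
Year 2: ⌊$126,003 × 125%/8⌋ = $19,687. Book value $106,316.
Year 3: ⌊$106,316 × 125%/8⌋ = $16,611. Book value $89,705.
Year 4: ⌊$89,705 × 125%/8⌋ = $14,016. Book value $75,689.
Year 5: ⌊$75,689 × 125%/8⌋ = $11,826. Book value $63,863.
Year 6: ⌊$63,863 × 125%/8⌋ = $9,978. Book value $53,885.
Year 7: ⌊$53,885 × 125%/8⌋ = $8,419. Book value $45,466.
Year 8 (final): $45,466 − $5,300 = $40,166. Book value $5,300.

$23,333; $19,687; $16,611; $14,016; $11,826; $9,978; $8,419; $40,166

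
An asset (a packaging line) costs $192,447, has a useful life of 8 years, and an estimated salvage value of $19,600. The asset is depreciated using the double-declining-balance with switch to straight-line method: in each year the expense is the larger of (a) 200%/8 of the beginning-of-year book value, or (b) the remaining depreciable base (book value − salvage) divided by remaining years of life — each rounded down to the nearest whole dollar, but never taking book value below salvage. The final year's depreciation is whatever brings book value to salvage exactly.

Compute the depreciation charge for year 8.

$6,089

Depreciable base = $192,447 − $19,600 = $172,847.
Year 1: DB = ⌊$192,447 × 200%/8⌋ = $48,111; SL = ⌊$172,847/8⌋ = $21,605 → take DB $48,111. Book value $144,336.
Year 2: DB = ⌊$144,336 × 200%/8⌋ = $36,084; SL = ⌊$124,736/7⌋ = $17,819 → take DB $36,084. Book value $108,252.
Year 3: DB = ⌊$108,252 × 200%/8⌋ = $27,063; SL = ⌊$88,652/6⌋ = $14,775 → take DB $27,063. Book value $81,189.
Year 4: DB = ⌊$81,189 × 200%/8⌋ = $20,297; SL = ⌊$61,589/5⌋ = $12,317 → take DB $20,297. Book value $60,892.
Year 5: DB = ⌊$60,892 × 200%/8⌋ = $15,223; SL = ⌊$41,292/4⌋ = $10,323 → take DB $15,223. Book value $45,669.
Year 6: DB = ⌊$45,669 × 200%/8⌋ = $11,417; SL = ⌊$26,069/3⌋ = $8,689 → take DB $11,417. Book value $34,252.
Year 7: DB = ⌊$34,252 × 200%/8⌋ = $8,563; SL = ⌊$14,652/2⌋ = $7,326 → take DB $8,563. Book value $25,689.
Year 8 (final): $25,689 − $19,600 = $6,089. Book value $19,600.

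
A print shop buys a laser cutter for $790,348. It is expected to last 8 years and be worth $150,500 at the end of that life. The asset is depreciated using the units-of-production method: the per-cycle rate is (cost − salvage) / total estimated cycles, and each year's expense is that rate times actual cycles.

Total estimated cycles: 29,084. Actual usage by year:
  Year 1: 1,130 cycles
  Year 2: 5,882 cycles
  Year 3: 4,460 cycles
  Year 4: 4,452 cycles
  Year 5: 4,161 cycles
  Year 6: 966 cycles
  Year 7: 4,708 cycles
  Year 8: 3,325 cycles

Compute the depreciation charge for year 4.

Depreciable base = $790,348 − $150,500 = $639,848.
Rate = $639,848 / 29,084 cycles = $22 per cycle.
Year 1: 1,130 × $22 = $24,860. Book value $765,488.
Year 2: 5,882 × $22 = $129,404. Book value $636,084.
Year 3: 4,460 × $22 = $98,120. Book value $537,964.
Year 4: 4,452 × $22 = $97,944. Book value $440,020.

$97,944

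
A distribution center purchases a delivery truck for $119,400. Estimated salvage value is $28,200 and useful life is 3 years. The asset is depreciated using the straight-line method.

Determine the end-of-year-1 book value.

Depreciable base = $119,400 − $28,200 = $91,200.
Annual expense = $91,200 / 3 = $30,400.
End of year 1: book value $89,000.

$89,000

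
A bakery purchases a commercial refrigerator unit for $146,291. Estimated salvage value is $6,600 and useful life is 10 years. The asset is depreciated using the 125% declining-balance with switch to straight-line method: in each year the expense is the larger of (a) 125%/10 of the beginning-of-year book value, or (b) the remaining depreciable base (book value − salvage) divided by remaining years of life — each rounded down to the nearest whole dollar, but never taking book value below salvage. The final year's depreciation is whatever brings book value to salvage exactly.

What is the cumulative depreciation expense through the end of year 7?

Depreciable base = $146,291 − $6,600 = $139,691.
Year 1: DB = ⌊$146,291 × 125%/10⌋ = $18,286; SL = ⌊$139,691/10⌋ = $13,969 → take DB $18,286. Book value $128,005.
Year 2: DB = ⌊$128,005 × 125%/10⌋ = $16,000; SL = ⌊$121,405/9⌋ = $13,489 → take DB $16,000. Book value $112,005.
Year 3: DB = ⌊$112,005 × 125%/10⌋ = $14,000; SL = ⌊$105,405/8⌋ = $13,175 → take DB $14,000. Book value $98,005.
Year 4: DB = ⌊$98,005 × 125%/10⌋ = $12,250; SL = ⌊$91,405/7⌋ = $13,057 → take SL $13,057. Book value $84,948.
Year 5: DB = ⌊$84,948 × 125%/10⌋ = $10,618; SL = ⌊$78,348/6⌋ = $13,058 → take SL $13,058. Book value $71,890.
Year 6: DB = ⌊$71,890 × 125%/10⌋ = $8,986; SL = ⌊$65,290/5⌋ = $13,058 → take SL $13,058. Book value $58,832.
Year 7: DB = ⌊$58,832 × 125%/10⌋ = $7,354; SL = ⌊$52,232/4⌋ = $13,058 → take SL $13,058. Book value $45,774.
Accumulated through year 7 = $146,291 − $45,774 = $100,517.

$100,517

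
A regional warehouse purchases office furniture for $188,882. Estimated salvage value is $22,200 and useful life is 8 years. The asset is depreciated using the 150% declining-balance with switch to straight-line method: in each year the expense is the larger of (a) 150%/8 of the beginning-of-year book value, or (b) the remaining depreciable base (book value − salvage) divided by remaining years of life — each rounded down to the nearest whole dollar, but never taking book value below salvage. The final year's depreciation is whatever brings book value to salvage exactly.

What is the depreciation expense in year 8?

$14,895

Depreciable base = $188,882 − $22,200 = $166,682.
Year 1: DB = ⌊$188,882 × 150%/8⌋ = $35,415; SL = ⌊$166,682/8⌋ = $20,835 → take DB $35,415. Book value $153,467.
Year 2: DB = ⌊$153,467 × 150%/8⌋ = $28,775; SL = ⌊$131,267/7⌋ = $18,752 → take DB $28,775. Book value $124,692.
Year 3: DB = ⌊$124,692 × 150%/8⌋ = $23,379; SL = ⌊$102,492/6⌋ = $17,082 → take DB $23,379. Book value $101,313.
Year 4: DB = ⌊$101,313 × 150%/8⌋ = $18,996; SL = ⌊$79,113/5⌋ = $15,822 → take DB $18,996. Book value $82,317.
Year 5: DB = ⌊$82,317 × 150%/8⌋ = $15,434; SL = ⌊$60,117/4⌋ = $15,029 → take DB $15,434. Book value $66,883.
Year 6: DB = ⌊$66,883 × 150%/8⌋ = $12,540; SL = ⌊$44,683/3⌋ = $14,894 → take SL $14,894. Book value $51,989.
Year 7: DB = ⌊$51,989 × 150%/8⌋ = $9,747; SL = ⌊$29,789/2⌋ = $14,894 → take SL $14,894. Book value $37,095.
Year 8 (final): $37,095 − $22,200 = $14,895. Book value $22,200.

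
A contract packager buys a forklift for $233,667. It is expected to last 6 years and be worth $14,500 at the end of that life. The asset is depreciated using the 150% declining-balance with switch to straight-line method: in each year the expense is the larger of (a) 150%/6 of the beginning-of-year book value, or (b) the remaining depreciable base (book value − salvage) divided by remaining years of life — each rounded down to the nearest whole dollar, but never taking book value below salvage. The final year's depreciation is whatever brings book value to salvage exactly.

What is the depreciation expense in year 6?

$28,027

Depreciable base = $233,667 − $14,500 = $219,167.
Year 1: DB = ⌊$233,667 × 150%/6⌋ = $58,416; SL = ⌊$219,167/6⌋ = $36,527 → take DB $58,416. Book value $175,251.
Year 2: DB = ⌊$175,251 × 150%/6⌋ = $43,812; SL = ⌊$160,751/5⌋ = $32,150 → take DB $43,812. Book value $131,439.
Year 3: DB = ⌊$131,439 × 150%/6⌋ = $32,859; SL = ⌊$116,939/4⌋ = $29,234 → take DB $32,859. Book value $98,580.
Year 4: DB = ⌊$98,580 × 150%/6⌋ = $24,645; SL = ⌊$84,080/3⌋ = $28,026 → take SL $28,026. Book value $70,554.
Year 5: DB = ⌊$70,554 × 150%/6⌋ = $17,638; SL = ⌊$56,054/2⌋ = $28,027 → take SL $28,027. Book value $42,527.
Year 6 (final): $42,527 − $14,500 = $28,027. Book value $14,500.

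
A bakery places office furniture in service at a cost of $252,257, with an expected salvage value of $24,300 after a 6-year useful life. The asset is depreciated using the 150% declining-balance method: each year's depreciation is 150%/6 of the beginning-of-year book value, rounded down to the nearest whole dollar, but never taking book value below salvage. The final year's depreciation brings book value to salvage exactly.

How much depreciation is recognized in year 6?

$35,563

Depreciable base = $252,257 − $24,300 = $227,957.
Year 1: ⌊$252,257 × 150%/6⌋ = $63,064. Book value $189,193.
Year 2: ⌊$189,193 × 150%/6⌋ = $47,298. Book value $141,895.
Year 3: ⌊$141,895 × 150%/6⌋ = $35,473. Book value $106,422.
Year 4: ⌊$106,422 × 150%/6⌋ = $26,605. Book value $79,817.
Year 5: ⌊$79,817 × 150%/6⌋ = $19,954. Book value $59,863.
Year 6 (final): $59,863 − $24,300 = $35,563. Book value $24,300.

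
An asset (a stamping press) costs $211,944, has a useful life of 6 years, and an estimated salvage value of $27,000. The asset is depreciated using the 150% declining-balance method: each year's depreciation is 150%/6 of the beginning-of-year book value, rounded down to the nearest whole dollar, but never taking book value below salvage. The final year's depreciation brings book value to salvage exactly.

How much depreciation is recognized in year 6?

$23,297

Depreciable base = $211,944 − $27,000 = $184,944.
Year 1: ⌊$211,944 × 150%/6⌋ = $52,986. Book value $158,958.
Year 2: ⌊$158,958 × 150%/6⌋ = $39,739. Book value $119,219.
Year 3: ⌊$119,219 × 150%/6⌋ = $29,804. Book value $89,415.
Year 4: ⌊$89,415 × 150%/6⌋ = $22,353. Book value $67,062.
Year 5: ⌊$67,062 × 150%/6⌋ = $16,765. Book value $50,297.
Year 6 (final): $50,297 − $27,000 = $23,297. Book value $27,000.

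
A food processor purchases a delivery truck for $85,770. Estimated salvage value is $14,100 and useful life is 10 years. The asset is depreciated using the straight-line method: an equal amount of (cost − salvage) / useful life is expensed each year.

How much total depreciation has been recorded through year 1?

Depreciable base = $85,770 − $14,100 = $71,670.
Annual expense = $71,670 / 10 = $7,167.
End of year 1: book value $78,603.
Accumulated through year 1 = $85,770 − $78,603 = $7,167.

$7,167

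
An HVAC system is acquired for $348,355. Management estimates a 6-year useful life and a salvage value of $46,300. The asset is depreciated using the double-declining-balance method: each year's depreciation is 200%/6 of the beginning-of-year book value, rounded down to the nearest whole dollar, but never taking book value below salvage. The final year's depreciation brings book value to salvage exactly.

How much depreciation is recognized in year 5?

$22,512

Depreciable base = $348,355 − $46,300 = $302,055.
Year 1: ⌊$348,355 × 200%/6⌋ = $116,118. Book value $232,237.
Year 2: ⌊$232,237 × 200%/6⌋ = $77,412. Book value $154,825.
Year 3: ⌊$154,825 × 200%/6⌋ = $51,608. Book value $103,217.
Year 4: ⌊$103,217 × 200%/6⌋ = $34,405. Book value $68,812.
Year 5: ⌊$68,812 × 200%/6⌋ = $22,937, capped at $22,512. Book value $46,300.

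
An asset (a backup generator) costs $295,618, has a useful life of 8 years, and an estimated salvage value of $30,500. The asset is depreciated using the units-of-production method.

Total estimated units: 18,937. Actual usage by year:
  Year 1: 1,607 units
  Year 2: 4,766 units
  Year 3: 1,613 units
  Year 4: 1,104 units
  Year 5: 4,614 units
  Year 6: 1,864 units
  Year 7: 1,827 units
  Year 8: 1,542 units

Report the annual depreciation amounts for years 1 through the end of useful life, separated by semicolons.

Depreciable base = $295,618 − $30,500 = $265,118.
Rate = $265,118 / 18,937 units = $14 per unit.
Year 1: 1,607 × $14 = $22,498. Book value $273,120.
Year 2: 4,766 × $14 = $66,724. Book value $206,396.
Year 3: 1,613 × $14 = $22,582. Book value $183,814.
Year 4: 1,104 × $14 = $15,456. Book value $168,358.
Year 5: 4,614 × $14 = $64,596. Book value $103,762.
Year 6: 1,864 × $14 = $26,096. Book value $77,666.
Year 7: 1,827 × $14 = $25,578. Book value $52,088.
Year 8: 1,542 × $14 = $21,588. Book value $30,500.

$22,498; $66,724; $22,582; $15,456; $64,596; $26,096; $25,578; $21,588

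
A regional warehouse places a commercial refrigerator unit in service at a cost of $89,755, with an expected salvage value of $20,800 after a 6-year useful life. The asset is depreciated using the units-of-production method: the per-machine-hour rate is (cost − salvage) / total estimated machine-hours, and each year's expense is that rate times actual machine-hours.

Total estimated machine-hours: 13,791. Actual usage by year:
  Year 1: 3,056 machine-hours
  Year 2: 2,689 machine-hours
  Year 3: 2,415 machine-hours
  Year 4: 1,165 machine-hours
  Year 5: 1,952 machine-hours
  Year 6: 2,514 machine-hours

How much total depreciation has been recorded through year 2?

Depreciable base = $89,755 − $20,800 = $68,955.
Rate = $68,955 / 13,791 machine-hours = $5 per machine-hour.
Year 1: 3,056 × $5 = $15,280. Book value $74,475.
Year 2: 2,689 × $5 = $13,445. Book value $61,030.
Accumulated through year 2 = $89,755 − $61,030 = $28,725.

$28,725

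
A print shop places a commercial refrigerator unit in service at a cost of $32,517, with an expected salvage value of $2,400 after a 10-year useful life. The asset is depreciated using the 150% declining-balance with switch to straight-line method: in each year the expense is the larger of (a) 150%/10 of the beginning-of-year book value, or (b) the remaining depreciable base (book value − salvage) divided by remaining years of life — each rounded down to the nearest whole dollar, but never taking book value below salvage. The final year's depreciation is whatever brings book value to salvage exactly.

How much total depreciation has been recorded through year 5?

Depreciable base = $32,517 − $2,400 = $30,117.
Year 1: DB = ⌊$32,517 × 150%/10⌋ = $4,877; SL = ⌊$30,117/10⌋ = $3,011 → take DB $4,877. Book value $27,640.
Year 2: DB = ⌊$27,640 × 150%/10⌋ = $4,146; SL = ⌊$25,240/9⌋ = $2,804 → take DB $4,146. Book value $23,494.
Year 3: DB = ⌊$23,494 × 150%/10⌋ = $3,524; SL = ⌊$21,094/8⌋ = $2,636 → take DB $3,524. Book value $19,970.
Year 4: DB = ⌊$19,970 × 150%/10⌋ = $2,995; SL = ⌊$17,570/7⌋ = $2,510 → take DB $2,995. Book value $16,975.
Year 5: DB = ⌊$16,975 × 150%/10⌋ = $2,546; SL = ⌊$14,575/6⌋ = $2,429 → take DB $2,546. Book value $14,429.
Accumulated through year 5 = $32,517 − $14,429 = $18,088.

$18,088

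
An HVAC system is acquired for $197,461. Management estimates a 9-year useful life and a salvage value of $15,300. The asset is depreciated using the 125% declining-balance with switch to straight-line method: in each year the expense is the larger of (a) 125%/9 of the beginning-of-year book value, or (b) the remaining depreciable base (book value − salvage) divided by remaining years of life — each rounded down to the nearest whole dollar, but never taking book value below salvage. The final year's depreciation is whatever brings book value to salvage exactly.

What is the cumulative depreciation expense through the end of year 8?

Depreciable base = $197,461 − $15,300 = $182,161.
Year 1: DB = ⌊$197,461 × 125%/9⌋ = $27,425; SL = ⌊$182,161/9⌋ = $20,240 → take DB $27,425. Book value $170,036.
Year 2: DB = ⌊$170,036 × 125%/9⌋ = $23,616; SL = ⌊$154,736/8⌋ = $19,342 → take DB $23,616. Book value $146,420.
Year 3: DB = ⌊$146,420 × 125%/9⌋ = $20,336; SL = ⌊$131,120/7⌋ = $18,731 → take DB $20,336. Book value $126,084.
Year 4: DB = ⌊$126,084 × 125%/9⌋ = $17,511; SL = ⌊$110,784/6⌋ = $18,464 → take SL $18,464. Book value $107,620.
Year 5: DB = ⌊$107,620 × 125%/9⌋ = $14,947; SL = ⌊$92,320/5⌋ = $18,464 → take SL $18,464. Book value $89,156.
Year 6: DB = ⌊$89,156 × 125%/9⌋ = $12,382; SL = ⌊$73,856/4⌋ = $18,464 → take SL $18,464. Book value $70,692.
Year 7: DB = ⌊$70,692 × 125%/9⌋ = $9,818; SL = ⌊$55,392/3⌋ = $18,464 → take SL $18,464. Book value $52,228.
Year 8: DB = ⌊$52,228 × 125%/9⌋ = $7,253; SL = ⌊$36,928/2⌋ = $18,464 → take SL $18,464. Book value $33,764.
Accumulated through year 8 = $197,461 − $33,764 = $163,697.

$163,697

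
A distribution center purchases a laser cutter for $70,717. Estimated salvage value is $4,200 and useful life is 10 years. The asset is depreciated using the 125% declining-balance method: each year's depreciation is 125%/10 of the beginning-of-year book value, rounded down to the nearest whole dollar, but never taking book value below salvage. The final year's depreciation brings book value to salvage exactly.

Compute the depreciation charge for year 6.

Depreciable base = $70,717 − $4,200 = $66,517.
Year 1: ⌊$70,717 × 125%/10⌋ = $8,839. Book value $61,878.
Year 2: ⌊$61,878 × 125%/10⌋ = $7,734. Book value $54,144.
Year 3: ⌊$54,144 × 125%/10⌋ = $6,768. Book value $47,376.
Year 4: ⌊$47,376 × 125%/10⌋ = $5,922. Book value $41,454.
Year 5: ⌊$41,454 × 125%/10⌋ = $5,181. Book value $36,273.
Year 6: ⌊$36,273 × 125%/10⌋ = $4,534. Book value $31,739.

$4,534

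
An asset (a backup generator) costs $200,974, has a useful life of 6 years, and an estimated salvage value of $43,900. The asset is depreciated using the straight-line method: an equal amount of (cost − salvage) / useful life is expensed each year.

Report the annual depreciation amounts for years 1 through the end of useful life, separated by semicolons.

$26,179; $26,179; $26,179; $26,179; $26,179; $26,179

Depreciable base = $200,974 − $43,900 = $157,074.
Annual expense = $157,074 / 6 = $26,179.
End of year 1: book value $174,795.
End of year 2: book value $148,616.
End of year 3: book value $122,437.
End of year 4: book value $96,258.
End of year 5: book value $70,079.
End of year 6: book value $43,900.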